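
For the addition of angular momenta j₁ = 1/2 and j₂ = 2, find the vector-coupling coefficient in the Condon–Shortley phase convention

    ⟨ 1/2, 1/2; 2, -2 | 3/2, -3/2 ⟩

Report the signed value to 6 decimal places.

+0.894427  (= +√(4/5))

triangle: 1!*0!*3!/5! = 6/120
(j±m)!: 1!*0!*0!*4!*0!*3! = 144
prefactor² = (2J+1)*Δ*N² = 144/5
  k=0: +1/(0!*1!*0!*0!*0!*3!) = 1/6
Σ = 1/6  ⇒  CG² = 144/5*1/6² = 4/5
CG = +√(4/5) = +0.894427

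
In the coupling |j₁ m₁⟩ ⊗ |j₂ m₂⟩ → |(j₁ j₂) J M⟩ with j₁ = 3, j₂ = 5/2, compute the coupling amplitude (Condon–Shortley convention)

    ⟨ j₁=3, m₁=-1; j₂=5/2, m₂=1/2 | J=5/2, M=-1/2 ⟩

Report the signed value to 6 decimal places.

+0.478091

j₁+j₂−J=3  J+j₁−j₂=3  J−j₁+j₂=2  j₁+j₂+J+1=9
(j₁±m₁, j₂±m₂, J±M) = (2,4,3,2,2,3)
P² = 288/35
sum k=1..3:
  [1] −1/24 = -1/24
  [2] +1/4 = 1/4
  [3] −1/24 = -1/24
S = 1/6
C² = P²·S² = 8/35 ; C = +0.478091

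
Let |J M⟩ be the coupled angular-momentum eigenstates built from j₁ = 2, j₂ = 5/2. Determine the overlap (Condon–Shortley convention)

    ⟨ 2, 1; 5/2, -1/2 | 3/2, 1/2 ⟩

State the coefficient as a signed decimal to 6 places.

-0.487950  (= −√(5/21))

√[4·3!1!2!/7! · 3!1!2!3!2!1!] = √(48/35)
  +(−1)^0/∏(0,3,1,2,0,0)! = 1/12  (running 1/12)
  +(−1)^1/∏(1,2,0,1,1,1)! = -1/2  (running -5/12)
⟨..|..⟩ = √(48/35)·(-5/12) = -0.487950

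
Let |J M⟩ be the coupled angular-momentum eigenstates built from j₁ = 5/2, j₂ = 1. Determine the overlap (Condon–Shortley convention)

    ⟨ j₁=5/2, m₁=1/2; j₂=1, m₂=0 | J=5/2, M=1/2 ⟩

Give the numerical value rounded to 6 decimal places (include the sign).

j₁+j₂−J=1  J+j₁−j₂=4  J−j₁+j₂=1  j₁+j₂+J+1=7
(j₁±m₁, j₂±m₂, J±M) = (3,2,1,1,3,2)
P² = 144/35
sum k=0..1:
  [0] +1/4 = 1/4
  [1] −1/6 = -1/6
S = 1/12
C² = P²·S² = 1/35 ; C = +0.169031

+√(1/35) = +0.169031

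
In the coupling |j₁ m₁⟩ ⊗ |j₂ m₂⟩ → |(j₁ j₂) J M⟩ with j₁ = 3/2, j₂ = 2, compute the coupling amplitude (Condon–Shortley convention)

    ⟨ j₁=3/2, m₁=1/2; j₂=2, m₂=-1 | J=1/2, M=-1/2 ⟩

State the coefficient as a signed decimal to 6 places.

√[2·3!0!1!/5! · 2!1!1!3!0!1!] = √(6/5)
  +(−1)^1/∏(1,2,0,0,0,1)! = -1/2  (running -1/2)
⟨..|..⟩ = √(6/5)·(-1/2) = -0.547723

-0.547723  (= −√(3/10))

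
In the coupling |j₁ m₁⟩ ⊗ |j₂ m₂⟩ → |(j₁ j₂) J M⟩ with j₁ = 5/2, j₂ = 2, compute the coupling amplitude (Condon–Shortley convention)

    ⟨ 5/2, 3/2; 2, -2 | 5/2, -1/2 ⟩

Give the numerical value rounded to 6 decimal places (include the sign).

+√(27/70) = +0.621059

triangle: 2!×3!×2!/8! = 24/40320
(j±m)!: 4!×1!×0!×4!×2!×3! = 6912
prefactor² = (2J+1)×Δ×N² = 864/35
  k=0: +1/(0!×2!×1!×0!×2!×2!) = 1/8
Σ = 1/8  ⇒  CG² = 864/35×1/8² = 27/70
CG = +√(27/70) = +0.621059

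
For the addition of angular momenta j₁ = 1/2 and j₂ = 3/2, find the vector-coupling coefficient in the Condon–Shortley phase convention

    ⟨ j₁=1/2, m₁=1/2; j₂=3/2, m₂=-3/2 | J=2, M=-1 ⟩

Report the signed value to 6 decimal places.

+√(1/4) = +0.500000

j₁+j₂−J=0  J+j₁−j₂=1  J−j₁+j₂=3  j₁+j₂+J+1=5
(j₁±m₁, j₂±m₂, J±M) = (1,0,0,3,1,3)
P² = 9
sum k=0..0:
  [0] +1/6 = 1/6
S = 1/6
C² = P²·S² = 1/4 ; C = +0.500000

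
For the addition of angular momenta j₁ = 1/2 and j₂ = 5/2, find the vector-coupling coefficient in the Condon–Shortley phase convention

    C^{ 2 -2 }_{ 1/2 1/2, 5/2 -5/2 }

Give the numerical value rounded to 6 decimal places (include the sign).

j₁+j₂−J=1  J+j₁−j₂=0  J−j₁+j₂=4  j₁+j₂+J+1=6
(j₁±m₁, j₂±m₂, J±M) = (1,0,0,5,0,4)
P² = 480
sum k=0..0:
  [0] +1/24 = 1/24
S = 1/24
C² = P²·S² = 5/6 ; C = +0.912871

+0.912871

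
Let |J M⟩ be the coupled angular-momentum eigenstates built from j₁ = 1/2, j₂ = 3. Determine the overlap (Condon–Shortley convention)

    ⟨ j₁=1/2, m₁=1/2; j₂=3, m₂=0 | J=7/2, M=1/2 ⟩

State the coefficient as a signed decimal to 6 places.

√[8·0!1!6!/8! · 1!0!3!3!4!3!] = √(5184/7)
  +(−1)^0/∏(0,0,0,3,1,3)! = 1/36  (running 1/36)
⟨..|..⟩ = √(5184/7)·(1/36) = +0.755929

+0.755929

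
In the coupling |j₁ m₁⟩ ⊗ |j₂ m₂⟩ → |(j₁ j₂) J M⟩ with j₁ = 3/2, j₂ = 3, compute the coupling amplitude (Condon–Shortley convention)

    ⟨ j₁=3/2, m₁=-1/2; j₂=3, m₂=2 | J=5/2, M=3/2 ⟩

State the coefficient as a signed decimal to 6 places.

triangle: 2!×1!×4!/8! = 48/40320
(j±m)!: 1!×2!×5!×1!×4!×1! = 5760
prefactor² = (2J+1)×Δ×N² = 288/7
  k=1: −1/(1!×1!×1!×4!×0!×0!) = -1/24
  k=2: +1/(2!×0!×0!×3!×1!×1!) = 1/12
Σ = 1/24  ⇒  CG² = 288/7×1/24² = 1/14
CG = +√(1/14) = +0.267261

+√(1/14) ≈ +0.267261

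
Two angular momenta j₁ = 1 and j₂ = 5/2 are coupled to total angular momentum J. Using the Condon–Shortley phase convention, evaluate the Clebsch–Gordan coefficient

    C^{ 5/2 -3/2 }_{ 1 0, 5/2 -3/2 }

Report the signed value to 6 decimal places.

+√(9/35) = +0.507093

√[6·1!1!4!/7! · 1!1!1!4!1!4!] = √(576/35)
  +(−1)^0/∏(0,1,1,1,0,3)! = 1/6  (running 1/6)
  +(−1)^1/∏(1,0,0,0,1,4)! = -1/24  (running 1/8)
⟨..|..⟩ = √(576/35)·(1/8) = +0.507093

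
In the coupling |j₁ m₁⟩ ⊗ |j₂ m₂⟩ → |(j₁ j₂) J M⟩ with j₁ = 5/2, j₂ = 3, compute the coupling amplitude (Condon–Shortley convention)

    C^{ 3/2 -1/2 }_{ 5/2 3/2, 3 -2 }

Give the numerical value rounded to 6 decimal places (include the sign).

j₁+j₂−J=4  J+j₁−j₂=1  J−j₁+j₂=2  j₁+j₂+J+1=8
(j₁±m₁, j₂±m₂, J±M) = (4,1,1,5,1,2)
P² = 192/7
sum k=0..1:
  [0] +1/24 = 1/24
  [1] −1/12 = -1/12
S = -1/24
C² = P²·S² = 1/21 ; C = -0.218218

-0.218218  (= −√(1/21))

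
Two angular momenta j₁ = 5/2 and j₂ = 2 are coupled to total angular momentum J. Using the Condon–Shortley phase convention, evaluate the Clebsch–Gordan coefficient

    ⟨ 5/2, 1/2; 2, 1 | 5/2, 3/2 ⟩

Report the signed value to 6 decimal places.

j₁+j₂−J=2  J+j₁−j₂=3  J−j₁+j₂=2  j₁+j₂+J+1=8
(j₁±m₁, j₂±m₂, J±M) = (3,2,3,1,4,1)
P² = 216/35
sum k=1..2:
  [1] −1/4 = -1/4
  [2] +1/12 = 1/12
S = -1/6
C² = P²·S² = 6/35 ; C = -0.414039

-0.414039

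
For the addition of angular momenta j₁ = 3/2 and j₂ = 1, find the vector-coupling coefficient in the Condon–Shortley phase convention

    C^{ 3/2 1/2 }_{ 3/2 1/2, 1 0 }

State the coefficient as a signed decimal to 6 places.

+0.258199  (= +√(1/15))

j₁+j₂−J=1  J+j₁−j₂=2  J−j₁+j₂=1  j₁+j₂+J+1=5
(j₁±m₁, j₂±m₂, J±M) = (2,1,1,1,2,1)
P² = 4/15
sum k=0..1:
  [0] +1/1 = 1
  [1] −1/2 = -1/2
S = 1/2
C² = P²·S² = 1/15 ; C = +0.258199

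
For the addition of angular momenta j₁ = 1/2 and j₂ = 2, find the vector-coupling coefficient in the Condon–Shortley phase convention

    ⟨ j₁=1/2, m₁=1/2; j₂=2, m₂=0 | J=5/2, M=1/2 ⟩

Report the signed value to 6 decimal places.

+√(3/5) ≈ +0.774597

triangle: 0!*1!*4!/6! = 24/720
(j±m)!: 1!*0!*2!*2!*3!*2! = 48
prefactor² = (2J+1)*Δ*N² = 48/5
  k=0: +1/(0!*0!*0!*2!*1!*2!) = 1/4
Σ = 1/4  ⇒  CG² = 48/5*1/4² = 3/5
CG = +√(3/5) = +0.774597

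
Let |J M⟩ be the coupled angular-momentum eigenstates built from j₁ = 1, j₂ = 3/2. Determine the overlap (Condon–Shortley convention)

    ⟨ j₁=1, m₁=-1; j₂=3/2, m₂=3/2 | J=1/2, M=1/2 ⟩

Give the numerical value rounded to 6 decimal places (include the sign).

+0.707107

triangle: 2!×0!×1!/4! = 2/24
(j±m)!: 0!×2!×3!×0!×1!×0! = 12
prefactor² = (2J+1)×Δ×N² = 2
  k=2: +1/(2!×0!×0!×1!×0!×0!) = 1/2
Σ = 1/2  ⇒  CG² = 2×1/2² = 1/2
CG = +√(1/2) = +0.707107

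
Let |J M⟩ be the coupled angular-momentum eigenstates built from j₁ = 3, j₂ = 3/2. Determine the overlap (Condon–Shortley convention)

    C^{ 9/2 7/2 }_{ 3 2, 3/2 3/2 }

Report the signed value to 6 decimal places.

+√(2/3) = +0.816497

triangle: 0!*6!*3!/10! = 4320/3628800
(j±m)!: 5!*1!*3!*0!*8!*1! = 29030400
prefactor² = (2J+1)*Δ*N² = 345600
  k=0: +1/(0!*0!*1!*3!*5!*0!) = 1/720
Σ = 1/720  ⇒  CG² = 345600*1/720² = 2/3
CG = +√(2/3) = +0.816497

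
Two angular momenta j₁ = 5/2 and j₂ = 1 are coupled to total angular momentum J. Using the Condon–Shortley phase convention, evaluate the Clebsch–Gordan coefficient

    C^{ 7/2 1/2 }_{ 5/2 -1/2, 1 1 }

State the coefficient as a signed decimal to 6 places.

+√(2/7) ≈ +0.534522

triangle: 0!*5!*2!/8! = 240/40320
(j±m)!: 2!*3!*2!*0!*4!*3! = 3456
prefactor² = (2J+1)*Δ*N² = 1152/7
  k=0: +1/(0!*0!*3!*2!*2!*0!) = 1/24
Σ = 1/24  ⇒  CG² = 1152/7*1/24² = 2/7
CG = +√(2/7) = +0.534522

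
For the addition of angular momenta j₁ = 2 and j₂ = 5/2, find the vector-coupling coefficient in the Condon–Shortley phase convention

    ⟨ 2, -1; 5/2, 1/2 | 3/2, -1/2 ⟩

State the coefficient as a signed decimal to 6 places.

+0.487950  (= +√(5/21))

triangle: 3!·1!·2!/7! = 12/5040
(j±m)!: 1!·3!·3!·2!·1!·2! = 144
prefactor² = (2J+1)·Δ·N² = 48/35
  k=2: +1/(2!·1!·1!·1!·0!·1!) = 1/2
  k=3: −1/(3!·0!·0!·0!·1!·2!) = -1/12
Σ = 5/12  ⇒  CG² = 48/35·5/12² = 5/21
CG = +√(5/21) = +0.487950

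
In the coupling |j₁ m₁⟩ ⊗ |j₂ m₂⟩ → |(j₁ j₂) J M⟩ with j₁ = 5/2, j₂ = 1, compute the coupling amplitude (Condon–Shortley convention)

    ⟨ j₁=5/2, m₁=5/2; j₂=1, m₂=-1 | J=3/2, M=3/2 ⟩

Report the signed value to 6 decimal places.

+0.816497  (= +√(2/3))

triangle: 2!×3!×0!/6! = 12/720
(j±m)!: 5!×0!×0!×2!×3!×0! = 1440
prefactor² = (2J+1)×Δ×N² = 96
  k=0: +1/(0!×2!×0!×0!×3!×0!) = 1/12
Σ = 1/12  ⇒  CG² = 96×1/12² = 2/3
CG = +√(2/3) = +0.816497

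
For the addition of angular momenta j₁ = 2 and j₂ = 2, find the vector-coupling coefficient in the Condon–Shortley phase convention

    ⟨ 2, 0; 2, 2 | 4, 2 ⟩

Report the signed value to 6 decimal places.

triangle: 0!×4!×4!/9! = 576/362880
(j±m)!: 2!×2!×4!×0!×6!×2! = 138240
prefactor² = (2J+1)×Δ×N² = 13824/7
  k=0: +1/(0!×0!×2!×4!×2!×0!) = 1/96
Σ = 1/96  ⇒  CG² = 13824/7×1/96² = 3/14
CG = +√(3/14) = +0.462910

+√(3/14) ≈ +0.462910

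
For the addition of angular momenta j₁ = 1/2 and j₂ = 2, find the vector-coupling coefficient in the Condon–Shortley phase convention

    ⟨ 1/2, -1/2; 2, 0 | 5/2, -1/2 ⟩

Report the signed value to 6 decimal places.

+√(3/5) ≈ +0.774597

triangle: 0!*1!*4!/6! = 24/720
(j±m)!: 0!*1!*2!*2!*2!*3! = 48
prefactor² = (2J+1)*Δ*N² = 48/5
  k=0: +1/(0!*0!*1!*2!*0!*2!) = 1/4
Σ = 1/4  ⇒  CG² = 48/5*1/4² = 3/5
CG = +√(3/5) = +0.774597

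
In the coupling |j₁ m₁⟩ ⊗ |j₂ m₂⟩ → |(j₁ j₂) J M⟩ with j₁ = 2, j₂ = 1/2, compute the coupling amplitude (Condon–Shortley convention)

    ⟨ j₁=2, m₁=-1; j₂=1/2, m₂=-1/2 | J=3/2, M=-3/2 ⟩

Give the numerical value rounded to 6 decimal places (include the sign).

√[4·1!3!0!/5! · 1!3!0!1!0!3!] = √(36/5)
  +(−1)^0/∏(0,1,3,0,0,0)! = 1/6  (running 1/6)
⟨..|..⟩ = √(36/5)·(1/6) = +0.447214

+0.447214  (= +√(1/5))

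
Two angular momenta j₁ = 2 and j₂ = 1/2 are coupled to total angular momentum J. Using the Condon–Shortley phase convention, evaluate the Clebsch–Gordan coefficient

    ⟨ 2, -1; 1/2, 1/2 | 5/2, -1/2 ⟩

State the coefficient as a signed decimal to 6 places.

+0.632456

j₁+j₂−J=0  J+j₁−j₂=4  J−j₁+j₂=1  j₁+j₂+J+1=6
(j₁±m₁, j₂±m₂, J±M) = (1,3,1,0,2,3)
P² = 72/5
sum k=0..0:
  [0] +1/6 = 1/6
S = 1/6
C² = P²·S² = 2/5 ; C = +0.632456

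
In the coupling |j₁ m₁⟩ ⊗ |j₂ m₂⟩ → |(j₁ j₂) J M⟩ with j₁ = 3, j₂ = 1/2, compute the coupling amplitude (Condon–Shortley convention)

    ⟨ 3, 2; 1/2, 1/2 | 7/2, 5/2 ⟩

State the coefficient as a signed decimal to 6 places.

√[8·0!6!1!/8! · 5!1!1!0!6!1!] = √(86400/7)
  +(−1)^0/∏(0,0,1,1,5,0)! = 1/120  (running 1/120)
⟨..|..⟩ = √(86400/7)·(1/120) = +0.925820

+0.925820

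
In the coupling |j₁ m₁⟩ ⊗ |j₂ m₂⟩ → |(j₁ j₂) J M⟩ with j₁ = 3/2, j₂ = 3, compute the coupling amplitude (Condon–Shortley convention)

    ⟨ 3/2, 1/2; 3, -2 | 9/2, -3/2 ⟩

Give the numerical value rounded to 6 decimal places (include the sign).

+0.462910

triangle: 0!·3!·6!/10! = 4320/3628800
(j±m)!: 2!·1!·1!·5!·3!·6! = 1036800
prefactor² = (2J+1)·Δ·N² = 86400/7
  k=0: +1/(0!·0!·1!·1!·2!·5!) = 1/240
Σ = 1/240  ⇒  CG² = 86400/7·1/240² = 3/14
CG = +√(3/14) = +0.462910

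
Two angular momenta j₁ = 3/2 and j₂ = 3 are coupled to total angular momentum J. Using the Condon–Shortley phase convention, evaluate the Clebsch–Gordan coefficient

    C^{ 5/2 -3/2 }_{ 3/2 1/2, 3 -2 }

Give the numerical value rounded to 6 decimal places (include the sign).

+√(1/14) ≈ +0.267261

triangle: 2!*1!*4!/8! = 48/40320
(j±m)!: 2!*1!*1!*5!*1!*4! = 5760
prefactor² = (2J+1)*Δ*N² = 288/7
  k=0: +1/(0!*2!*1!*1!*0!*3!) = 1/12
  k=1: −1/(1!*1!*0!*0!*1!*4!) = -1/24
Σ = 1/24  ⇒  CG² = 288/7*1/24² = 1/14
CG = +√(1/14) = +0.267261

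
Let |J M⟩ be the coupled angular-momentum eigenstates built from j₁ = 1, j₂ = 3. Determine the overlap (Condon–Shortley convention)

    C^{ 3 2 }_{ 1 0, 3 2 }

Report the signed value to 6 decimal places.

√[7·1!1!5!/8! · 1!1!5!1!5!1!] = √(300)
  +(−1)^0/∏(0,1,1,5,0,0)! = 1/120  (running 1/120)
  +(−1)^1/∏(1,0,0,4,1,1)! = -1/24  (running -1/30)
⟨..|..⟩ = √(300)·(-1/30) = -0.577350

−√(1/3) = -0.577350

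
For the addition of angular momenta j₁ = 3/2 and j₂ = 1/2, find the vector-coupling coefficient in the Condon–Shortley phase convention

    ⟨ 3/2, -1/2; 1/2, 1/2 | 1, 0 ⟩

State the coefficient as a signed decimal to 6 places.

√[3·1!2!0!/4! · 1!2!1!0!1!1!] = √(1/2)
  +(−1)^1/∏(1,0,1,0,1,0)! = -1  (running -1)
⟨..|..⟩ = √(1/2)·(-1) = -0.707107

−√(1/2) = -0.707107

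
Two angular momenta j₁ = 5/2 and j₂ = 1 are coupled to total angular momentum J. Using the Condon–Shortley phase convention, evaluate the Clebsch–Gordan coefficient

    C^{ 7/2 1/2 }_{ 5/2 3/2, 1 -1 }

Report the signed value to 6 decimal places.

triangle: 0!·5!·2!/8! = 240/40320
(j±m)!: 4!·1!·0!·2!·4!·3! = 6912
prefactor² = (2J+1)·Δ·N² = 2304/7
  k=0: +1/(0!·0!·1!·0!·4!·2!) = 1/48
Σ = 1/48  ⇒  CG² = 2304/7·1/48² = 1/7
CG = +√(1/7) = +0.377964

+0.377964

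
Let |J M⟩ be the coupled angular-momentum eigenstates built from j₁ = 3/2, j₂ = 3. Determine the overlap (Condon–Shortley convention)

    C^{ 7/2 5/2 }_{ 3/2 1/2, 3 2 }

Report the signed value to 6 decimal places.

-0.377964

j₁+j₂−J=1  J+j₁−j₂=2  J−j₁+j₂=5  j₁+j₂+J+1=9
(j₁±m₁, j₂±m₂, J±M) = (2,1,5,1,6,1)
P² = 6400/7
sum k=0..1:
  [0] +1/120 = 1/120
  [1] −1/48 = -1/48
S = -1/80
C² = P²·S² = 1/7 ; C = -0.377964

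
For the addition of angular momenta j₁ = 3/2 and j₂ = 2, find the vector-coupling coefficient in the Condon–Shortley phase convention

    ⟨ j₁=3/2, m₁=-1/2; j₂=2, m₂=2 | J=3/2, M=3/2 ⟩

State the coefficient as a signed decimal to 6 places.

√[4·2!1!2!/6! · 1!2!4!0!3!0!] = √(32/5)
  +(−1)^2/∏(2,0,0,2,1,0)! = 1/4  (running 1/4)
⟨..|..⟩ = √(32/5)·(1/4) = +0.632456

+0.632456  (= +√(2/5))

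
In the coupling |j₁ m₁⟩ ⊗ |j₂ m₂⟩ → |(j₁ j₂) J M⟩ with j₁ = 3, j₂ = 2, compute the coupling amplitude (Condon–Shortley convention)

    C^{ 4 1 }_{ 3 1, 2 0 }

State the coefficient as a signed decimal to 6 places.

+√(3/28) ≈ +0.327327

j₁+j₂−J=1  J+j₁−j₂=5  J−j₁+j₂=3  j₁+j₂+J+1=10
(j₁±m₁, j₂±m₂, J±M) = (4,2,2,2,5,3)
P² = 1728/7
sum k=0..1:
  [0] +1/24 = 1/24
  [1] −1/48 = -1/48
S = 1/48
C² = P²·S² = 3/28 ; C = +0.327327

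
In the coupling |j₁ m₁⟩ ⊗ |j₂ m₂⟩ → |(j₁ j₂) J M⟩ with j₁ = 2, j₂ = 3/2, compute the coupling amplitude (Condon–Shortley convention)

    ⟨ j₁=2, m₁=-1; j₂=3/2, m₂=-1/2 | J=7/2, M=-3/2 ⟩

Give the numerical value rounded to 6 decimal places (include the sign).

j₁+j₂−J=0  J+j₁−j₂=4  J−j₁+j₂=3  j₁+j₂+J+1=8
(j₁±m₁, j₂±m₂, J±M) = (1,3,1,2,2,5)
P² = 576/7
sum k=0..0:
  [0] +1/12 = 1/12
S = 1/12
C² = P²·S² = 4/7 ; C = +0.755929

+0.755929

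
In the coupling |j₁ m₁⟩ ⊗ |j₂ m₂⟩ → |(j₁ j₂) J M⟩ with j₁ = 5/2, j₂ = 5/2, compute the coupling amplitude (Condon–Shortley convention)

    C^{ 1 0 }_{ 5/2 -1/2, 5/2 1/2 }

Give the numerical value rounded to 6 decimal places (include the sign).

j₁+j₂−J=4  J+j₁−j₂=1  J−j₁+j₂=1  j₁+j₂+J+1=7
(j₁±m₁, j₂±m₂, J±M) = (2,3,3,2,1,1)
P² = 72/35
sum k=2..3:
  [2] +1/4 = 1/4
  [3] −1/6 = -1/6
S = 1/12
C² = P²·S² = 1/70 ; C = +0.119523

+0.119523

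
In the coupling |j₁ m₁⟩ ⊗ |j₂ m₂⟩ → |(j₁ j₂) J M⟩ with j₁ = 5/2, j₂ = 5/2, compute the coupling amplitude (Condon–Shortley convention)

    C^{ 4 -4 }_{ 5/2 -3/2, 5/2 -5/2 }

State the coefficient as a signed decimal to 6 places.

+0.707107

j₁+j₂−J=1  J+j₁−j₂=4  J−j₁+j₂=4  j₁+j₂+J+1=10
(j₁±m₁, j₂±m₂, J±M) = (1,4,0,5,0,8)
P² = 165888
sum k=0..0:
  [0] +1/576 = 1/576
S = 1/576
C² = P²·S² = 1/2 ; C = +0.707107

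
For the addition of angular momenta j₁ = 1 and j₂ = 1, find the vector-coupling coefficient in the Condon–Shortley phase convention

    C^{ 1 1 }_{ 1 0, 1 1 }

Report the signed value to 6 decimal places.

√[3·1!1!1!/4! · 1!1!2!0!2!0!] = √(1/2)
  +(−1)^1/∏(1,0,0,1,1,0)! = -1  (running -1)
⟨..|..⟩ = √(1/2)·(-1) = -0.707107

-0.707107  (= −√(1/2))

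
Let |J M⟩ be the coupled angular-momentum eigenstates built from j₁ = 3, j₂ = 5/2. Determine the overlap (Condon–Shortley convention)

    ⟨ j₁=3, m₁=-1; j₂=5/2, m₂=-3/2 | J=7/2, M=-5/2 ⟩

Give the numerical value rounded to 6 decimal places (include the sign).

j₁+j₂−J=2  J+j₁−j₂=4  J−j₁+j₂=3  j₁+j₂+J+1=10
(j₁±m₁, j₂±m₂, J±M) = (2,4,1,4,1,6)
P² = 18432/35
sum k=0..1:
  [0] +1/96 = 1/96
  [1] −1/36 = -1/36
S = -5/288
C² = P²·S² = 10/63 ; C = -0.398410

−√(10/63) ≈ -0.398410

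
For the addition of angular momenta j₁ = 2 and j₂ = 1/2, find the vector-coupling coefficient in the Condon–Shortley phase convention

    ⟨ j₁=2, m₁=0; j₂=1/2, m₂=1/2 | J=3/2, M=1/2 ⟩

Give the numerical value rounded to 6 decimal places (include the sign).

j₁+j₂−J=1  J+j₁−j₂=3  J−j₁+j₂=0  j₁+j₂+J+1=5
(j₁±m₁, j₂±m₂, J±M) = (2,2,1,0,2,1)
P² = 8/5
sum k=1..1:
  [1] −1/2 = -1/2
S = -1/2
C² = P²·S² = 2/5 ; C = -0.632456

-0.632456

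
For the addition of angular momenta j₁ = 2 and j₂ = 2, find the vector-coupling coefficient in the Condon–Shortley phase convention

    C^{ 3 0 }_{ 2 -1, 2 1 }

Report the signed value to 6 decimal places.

-0.632456

triangle: 1!·3!·3!/8! = 36/40320
(j±m)!: 1!·3!·3!·1!·3!·3! = 1296
prefactor² = (2J+1)·Δ·N² = 81/10
  k=0: +1/(0!·1!·3!·3!·0!·0!) = 1/36
  k=1: −1/(1!·0!·2!·2!·1!·1!) = -1/4
Σ = -2/9  ⇒  CG² = 81/10·(-2/9)² = 2/5
CG = −√(2/5) = -0.632456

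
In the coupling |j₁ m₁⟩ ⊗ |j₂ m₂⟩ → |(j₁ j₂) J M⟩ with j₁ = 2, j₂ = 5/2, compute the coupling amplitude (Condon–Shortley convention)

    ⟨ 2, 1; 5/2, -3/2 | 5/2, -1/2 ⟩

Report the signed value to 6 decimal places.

j₁+j₂−J=2  J+j₁−j₂=2  J−j₁+j₂=3  j₁+j₂+J+1=8
(j₁±m₁, j₂±m₂, J±M) = (3,1,1,4,2,3)
P² = 216/35
sum k=0..1:
  [0] +1/4 = 1/4
  [1] −1/12 = -1/12
S = 1/6
C² = P²·S² = 6/35 ; C = +0.414039

+0.414039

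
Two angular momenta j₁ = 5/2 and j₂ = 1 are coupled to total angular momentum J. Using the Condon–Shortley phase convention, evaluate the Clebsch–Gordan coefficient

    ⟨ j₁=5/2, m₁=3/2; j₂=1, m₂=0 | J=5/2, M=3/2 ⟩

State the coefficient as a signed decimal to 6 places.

+0.507093

√[6·1!4!1!/7! · 4!1!1!1!4!1!] = √(576/35)
  +(−1)^0/∏(0,1,1,1,3,0)! = 1/6  (running 1/6)
  +(−1)^1/∏(1,0,0,0,4,1)! = -1/24  (running 1/8)
⟨..|..⟩ = √(576/35)·(1/8) = +0.507093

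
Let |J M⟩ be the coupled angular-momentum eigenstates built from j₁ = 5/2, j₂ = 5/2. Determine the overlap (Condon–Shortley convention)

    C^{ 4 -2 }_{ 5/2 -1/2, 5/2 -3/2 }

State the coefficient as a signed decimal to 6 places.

j₁+j₂−J=1  J+j₁−j₂=4  J−j₁+j₂=4  j₁+j₂+J+1=10
(j₁±m₁, j₂±m₂, J±M) = (2,3,1,4,2,6)
P² = 20736/35
sum k=0..1:
  [0] +1/36 = 1/36
  [1] −1/96 = -1/96
S = 5/288
C² = P²·S² = 5/28 ; C = +0.422577

+0.422577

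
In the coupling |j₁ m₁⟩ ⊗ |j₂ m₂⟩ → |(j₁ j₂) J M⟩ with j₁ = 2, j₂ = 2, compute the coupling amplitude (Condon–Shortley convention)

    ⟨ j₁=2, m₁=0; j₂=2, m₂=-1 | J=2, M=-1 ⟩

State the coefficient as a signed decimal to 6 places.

−√(1/14) ≈ -0.267261

√[5·2!2!2!/7! · 2!2!1!3!1!3!] = √(8/7)
  +(−1)^0/∏(0,2,2,1,0,1)! = 1/4  (running 1/4)
  +(−1)^1/∏(1,1,1,0,1,2)! = -1/2  (running -1/4)
⟨..|..⟩ = √(8/7)·(-1/4) = -0.267261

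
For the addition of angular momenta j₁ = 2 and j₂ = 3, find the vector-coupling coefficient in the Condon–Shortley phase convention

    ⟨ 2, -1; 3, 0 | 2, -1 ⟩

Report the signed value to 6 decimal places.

triangle: 3!·1!·3!/8! = 36/40320
(j±m)!: 1!·3!·3!·3!·1!·3! = 1296
prefactor² = (2J+1)·Δ·N² = 81/14
  k=2: +1/(2!·1!·1!·1!·0!·2!) = 1/4
  k=3: −1/(3!·0!·0!·0!·1!·3!) = -1/36
Σ = 2/9  ⇒  CG² = 81/14·2/9² = 2/7
CG = +√(2/7) = +0.534522

+0.534522  (= +√(2/7))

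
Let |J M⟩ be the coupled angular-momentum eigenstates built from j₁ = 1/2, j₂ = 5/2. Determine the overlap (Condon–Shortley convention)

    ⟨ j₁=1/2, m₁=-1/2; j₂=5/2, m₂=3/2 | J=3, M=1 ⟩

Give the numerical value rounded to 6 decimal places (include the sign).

triangle: 0!*1!*5!/7! = 120/5040
(j±m)!: 0!*1!*4!*1!*4!*2! = 1152
prefactor² = (2J+1)*Δ*N² = 192
  k=0: +1/(0!*0!*1!*4!*0!*1!) = 1/24
Σ = 1/24  ⇒  CG² = 192*1/24² = 1/3
CG = +√(1/3) = +0.577350

+√(1/3) ≈ +0.577350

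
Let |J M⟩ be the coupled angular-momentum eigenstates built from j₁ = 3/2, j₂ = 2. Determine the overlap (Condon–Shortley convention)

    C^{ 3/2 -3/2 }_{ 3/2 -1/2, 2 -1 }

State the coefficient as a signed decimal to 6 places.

triangle: 2!·1!·2!/6! = 4/720
(j±m)!: 1!·2!·1!·3!·0!·3! = 72
prefactor² = (2J+1)·Δ·N² = 8/5
  k=1: −1/(1!·1!·1!·0!·0!·2!) = -1/2
Σ = -1/2  ⇒  CG² = 8/5·(-1/2)² = 2/5
CG = −√(2/5) = -0.632456

-0.632456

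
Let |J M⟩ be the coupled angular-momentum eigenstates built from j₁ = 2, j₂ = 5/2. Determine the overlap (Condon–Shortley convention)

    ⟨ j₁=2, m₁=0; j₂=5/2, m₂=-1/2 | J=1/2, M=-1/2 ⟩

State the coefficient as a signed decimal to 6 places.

√[2·4!0!1!/6! · 2!2!2!3!0!1!] = √(16/5)
  +(−1)^2/∏(2,2,0,0,0,1)! = 1/4  (running 1/4)
⟨..|..⟩ = √(16/5)·(1/4) = +0.447214

+√(1/5) ≈ +0.447214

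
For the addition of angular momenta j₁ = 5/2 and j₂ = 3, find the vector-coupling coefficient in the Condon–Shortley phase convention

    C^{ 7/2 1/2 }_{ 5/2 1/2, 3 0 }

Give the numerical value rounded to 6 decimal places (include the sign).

√[8·2!3!4!/10! · 3!2!3!3!4!3!] = √(6912/175)
  +(−1)^0/∏(0,2,2,3,1,1)! = 1/24  (running 1/24)
  +(−1)^1/∏(1,1,1,2,2,2)! = -1/8  (running -1/12)
  +(−1)^2/∏(2,0,0,1,3,3)! = 1/72  (running -5/72)
⟨..|..⟩ = √(6912/175)·(-5/72) = -0.436436

−√(4/21) ≈ -0.436436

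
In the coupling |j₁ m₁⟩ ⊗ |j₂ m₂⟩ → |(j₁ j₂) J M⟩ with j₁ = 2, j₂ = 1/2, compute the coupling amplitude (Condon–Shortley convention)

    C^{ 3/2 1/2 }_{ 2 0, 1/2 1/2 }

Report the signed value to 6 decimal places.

−√(2/5) = -0.632456

j₁+j₂−J=1  J+j₁−j₂=3  J−j₁+j₂=0  j₁+j₂+J+1=5
(j₁±m₁, j₂±m₂, J±M) = (2,2,1,0,2,1)
P² = 8/5
sum k=1..1:
  [1] −1/2 = -1/2
S = -1/2
C² = P²·S² = 2/5 ; C = -0.632456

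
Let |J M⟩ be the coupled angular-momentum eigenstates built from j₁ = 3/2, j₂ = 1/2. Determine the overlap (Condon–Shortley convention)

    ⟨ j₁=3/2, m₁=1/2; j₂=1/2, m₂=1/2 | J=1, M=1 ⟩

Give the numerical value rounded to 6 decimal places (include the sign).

√[3·1!2!0!/4! · 2!1!1!0!2!0!] = √(1)
  +(−1)^1/∏(1,0,0,0,2,0)! = -1/2  (running -1/2)
⟨..|..⟩ = √(1)·(-1/2) = -0.500000

−√(1/4) ≈ -0.500000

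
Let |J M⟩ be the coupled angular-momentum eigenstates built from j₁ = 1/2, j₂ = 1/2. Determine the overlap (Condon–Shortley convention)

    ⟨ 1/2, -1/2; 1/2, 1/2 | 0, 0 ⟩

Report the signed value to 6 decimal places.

-0.707107  (= −√(1/2))

j₁+j₂−J=1  J+j₁−j₂=0  J−j₁+j₂=0  j₁+j₂+J+1=2
(j₁±m₁, j₂±m₂, J±M) = (0,1,1,0,0,0)
P² = 1/2
sum k=1..1:
  [1] −1/1 = -1
S = -1
C² = P²·S² = 1/2 ; C = -0.707107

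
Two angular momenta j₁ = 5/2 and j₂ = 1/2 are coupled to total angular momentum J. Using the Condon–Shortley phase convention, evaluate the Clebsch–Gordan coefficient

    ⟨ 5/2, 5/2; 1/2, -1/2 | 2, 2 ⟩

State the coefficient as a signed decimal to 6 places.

+√(5/6) = +0.912871

j₁+j₂−J=1  J+j₁−j₂=4  J−j₁+j₂=0  j₁+j₂+J+1=6
(j₁±m₁, j₂±m₂, J±M) = (5,0,0,1,4,0)
P² = 480
sum k=0..0:
  [0] +1/24 = 1/24
S = 1/24
C² = P²·S² = 5/6 ; C = +0.912871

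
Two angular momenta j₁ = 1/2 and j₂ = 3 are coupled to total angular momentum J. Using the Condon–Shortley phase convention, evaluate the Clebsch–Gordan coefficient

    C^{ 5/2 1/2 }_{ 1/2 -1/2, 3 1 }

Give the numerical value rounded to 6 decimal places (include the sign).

−√(4/7) ≈ -0.755929

j₁+j₂−J=1  J+j₁−j₂=0  J−j₁+j₂=5  j₁+j₂+J+1=7
(j₁±m₁, j₂±m₂, J±M) = (0,1,4,2,3,2)
P² = 576/7
sum k=1..1:
  [1] −1/12 = -1/12
S = -1/12
C² = P²·S² = 4/7 ; C = -0.755929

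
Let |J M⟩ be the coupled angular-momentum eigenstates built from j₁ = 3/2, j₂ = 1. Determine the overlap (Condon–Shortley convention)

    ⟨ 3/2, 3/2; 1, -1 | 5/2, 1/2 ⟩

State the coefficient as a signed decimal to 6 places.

√[6·0!3!2!/6! · 3!0!0!2!3!2!] = √(72/5)
  +(−1)^0/∏(0,0,0,0,3,2)! = 1/12  (running 1/12)
⟨..|..⟩ = √(72/5)·(1/12) = +0.316228

+√(1/10) ≈ +0.316228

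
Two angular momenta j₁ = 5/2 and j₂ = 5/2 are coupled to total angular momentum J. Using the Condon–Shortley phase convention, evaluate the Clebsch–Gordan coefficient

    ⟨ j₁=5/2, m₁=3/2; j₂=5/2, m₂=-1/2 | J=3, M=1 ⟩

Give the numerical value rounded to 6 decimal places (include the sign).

√[7·2!3!3!/9! · 4!1!2!3!4!2!] = √(96/5)
  +(−1)^0/∏(0,2,1,2,2,1)! = 1/8  (running 1/8)
  +(−1)^1/∏(1,1,0,1,3,2)! = -1/12  (running 1/24)
⟨..|..⟩ = √(96/5)·(1/24) = +0.182574

+√(1/30) = +0.182574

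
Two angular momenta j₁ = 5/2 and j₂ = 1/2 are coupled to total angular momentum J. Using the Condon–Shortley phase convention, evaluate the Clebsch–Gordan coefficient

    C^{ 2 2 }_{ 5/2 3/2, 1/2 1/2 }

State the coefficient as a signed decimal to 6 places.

−√(1/6) ≈ -0.408248

j₁+j₂−J=1  J+j₁−j₂=4  J−j₁+j₂=0  j₁+j₂+J+1=6
(j₁±m₁, j₂±m₂, J±M) = (4,1,1,0,4,0)
P² = 96
sum k=1..1:
  [1] −1/24 = -1/24
S = -1/24
C² = P²·S² = 1/6 ; C = -0.408248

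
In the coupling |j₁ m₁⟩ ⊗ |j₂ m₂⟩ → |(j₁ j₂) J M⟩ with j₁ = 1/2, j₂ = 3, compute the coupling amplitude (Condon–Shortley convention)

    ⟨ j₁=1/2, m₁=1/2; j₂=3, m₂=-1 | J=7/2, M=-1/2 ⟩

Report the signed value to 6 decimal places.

√[8·0!1!6!/8! · 1!0!2!4!3!4!] = √(6912/7)
  +(−1)^0/∏(0,0,0,2,1,4)! = 1/48  (running 1/48)
⟨..|..⟩ = √(6912/7)·(1/48) = +0.654654

+√(3/7) ≈ +0.654654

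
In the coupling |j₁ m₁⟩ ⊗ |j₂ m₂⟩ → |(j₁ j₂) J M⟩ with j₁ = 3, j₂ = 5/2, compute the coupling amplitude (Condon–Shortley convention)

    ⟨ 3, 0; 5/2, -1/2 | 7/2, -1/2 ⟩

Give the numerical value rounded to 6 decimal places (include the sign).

j₁+j₂−J=2  J+j₁−j₂=4  J−j₁+j₂=3  j₁+j₂+J+1=10
(j₁±m₁, j₂±m₂, J±M) = (3,3,2,3,3,4)
P² = 6912/175
sum k=0..2:
  [0] +1/24 = 1/24
  [1] −1/8 = -1/8
  [2] +1/72 = 1/72
S = -5/72
C² = P²·S² = 4/21 ; C = -0.436436

-0.436436  (= −√(4/21))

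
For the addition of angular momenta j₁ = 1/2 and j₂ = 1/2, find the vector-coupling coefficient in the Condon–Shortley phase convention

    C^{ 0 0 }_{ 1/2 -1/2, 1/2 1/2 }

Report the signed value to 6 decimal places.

triangle: 1!·0!·0!/2! = 1/2
(j±m)!: 0!·1!·1!·0!·0!·0! = 1
prefactor² = (2J+1)·Δ·N² = 1/2
  k=1: −1/(1!·0!·0!·0!·0!·0!) = -1
Σ = -1  ⇒  CG² = 1/2·(-1)² = 1/2
CG = −√(1/2) = -0.707107

−√(1/2) ≈ -0.707107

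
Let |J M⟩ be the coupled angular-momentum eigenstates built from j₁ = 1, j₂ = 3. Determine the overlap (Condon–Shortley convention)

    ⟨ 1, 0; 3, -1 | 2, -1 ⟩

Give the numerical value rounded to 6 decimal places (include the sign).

-0.617213

triangle: 2!·0!·4!/7! = 48/5040
(j±m)!: 1!·1!·2!·4!·1!·3! = 288
prefactor² = (2J+1)·Δ·N² = 96/7
  k=1: −1/(1!·1!·0!·1!·0!·3!) = -1/6
Σ = -1/6  ⇒  CG² = 96/7·(-1/6)² = 8/21
CG = −√(8/21) = -0.617213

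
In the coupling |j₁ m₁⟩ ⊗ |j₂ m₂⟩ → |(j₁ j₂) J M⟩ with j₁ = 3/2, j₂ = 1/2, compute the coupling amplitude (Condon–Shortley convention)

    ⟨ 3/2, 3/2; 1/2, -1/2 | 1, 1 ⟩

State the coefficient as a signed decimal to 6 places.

√[3·1!2!0!/4! · 3!0!0!1!2!0!] = √(3)
  +(−1)^0/∏(0,1,0,0,2,0)! = 1/2  (running 1/2)
⟨..|..⟩ = √(3)·(1/2) = +0.866025

+√(3/4) ≈ +0.866025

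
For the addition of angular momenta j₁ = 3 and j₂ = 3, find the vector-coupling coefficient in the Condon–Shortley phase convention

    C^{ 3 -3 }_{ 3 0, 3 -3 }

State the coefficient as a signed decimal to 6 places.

+0.408248  (= +√(1/6))

√[7·3!3!3!/10! · 3!3!0!6!0!6!] = √(7776)
  +(−1)^0/∏(0,3,3,0,0,3)! = 1/216  (running 1/216)
⟨..|..⟩ = √(7776)·(1/216) = +0.408248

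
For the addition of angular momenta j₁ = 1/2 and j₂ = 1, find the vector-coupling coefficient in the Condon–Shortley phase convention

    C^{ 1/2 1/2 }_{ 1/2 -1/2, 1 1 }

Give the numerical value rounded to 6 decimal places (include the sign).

-0.816497

√[2·1!0!1!/3! · 0!1!2!0!1!0!] = √(2/3)
  +(−1)^1/∏(1,0,0,1,0,0)! = -1  (running -1)
⟨..|..⟩ = √(2/3)·(-1) = -0.816497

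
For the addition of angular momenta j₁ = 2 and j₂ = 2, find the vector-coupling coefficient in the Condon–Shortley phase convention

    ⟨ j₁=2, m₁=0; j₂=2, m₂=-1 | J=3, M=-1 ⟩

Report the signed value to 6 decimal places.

j₁+j₂−J=1  J+j₁−j₂=3  J−j₁+j₂=3  j₁+j₂+J+1=8
(j₁±m₁, j₂±m₂, J±M) = (2,2,1,3,2,4)
P² = 36/5
sum k=0..1:
  [0] +1/4 = 1/4
  [1] −1/12 = -1/12
S = 1/6
C² = P²·S² = 1/5 ; C = +0.447214

+√(1/5) ≈ +0.447214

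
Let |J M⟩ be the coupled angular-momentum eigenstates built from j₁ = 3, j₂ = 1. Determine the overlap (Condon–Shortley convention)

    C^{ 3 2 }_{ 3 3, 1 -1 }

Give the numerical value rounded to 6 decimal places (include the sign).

j₁+j₂−J=1  J+j₁−j₂=5  J−j₁+j₂=1  j₁+j₂+J+1=8
(j₁±m₁, j₂±m₂, J±M) = (6,0,0,2,5,1)
P² = 3600
sum k=0..0:
  [0] +1/120 = 1/120
S = 1/120
C² = P²·S² = 1/4 ; C = +0.500000

+0.500000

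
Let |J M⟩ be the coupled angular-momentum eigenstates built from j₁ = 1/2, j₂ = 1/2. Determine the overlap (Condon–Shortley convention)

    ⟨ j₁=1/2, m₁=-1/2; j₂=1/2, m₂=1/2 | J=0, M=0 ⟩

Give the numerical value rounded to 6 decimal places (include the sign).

j₁+j₂−J=1  J+j₁−j₂=0  J−j₁+j₂=0  j₁+j₂+J+1=2
(j₁±m₁, j₂±m₂, J±M) = (0,1,1,0,0,0)
P² = 1/2
sum k=1..1:
  [1] −1/1 = -1
S = -1
C² = P²·S² = 1/2 ; C = -0.707107

−√(1/2) = -0.707107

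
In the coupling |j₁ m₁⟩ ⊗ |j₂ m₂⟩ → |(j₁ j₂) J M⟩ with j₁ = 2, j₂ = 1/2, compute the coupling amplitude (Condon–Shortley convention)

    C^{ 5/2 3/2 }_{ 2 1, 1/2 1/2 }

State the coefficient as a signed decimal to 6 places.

+√(4/5) = +0.894427

triangle: 0!·4!·1!/6! = 24/720
(j±m)!: 3!·1!·1!·0!·4!·1! = 144
prefactor² = (2J+1)·Δ·N² = 144/5
  k=0: +1/(0!·0!·1!·1!·3!·0!) = 1/6
Σ = 1/6  ⇒  CG² = 144/5·1/6² = 4/5
CG = +√(4/5) = +0.894427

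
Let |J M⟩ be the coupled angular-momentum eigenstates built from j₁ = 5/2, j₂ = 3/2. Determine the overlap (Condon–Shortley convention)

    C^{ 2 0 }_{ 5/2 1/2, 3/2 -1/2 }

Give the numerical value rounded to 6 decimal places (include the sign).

√[5·2!3!1!/7! · 3!2!1!2!2!2!] = √(8/7)
  +(−1)^0/∏(0,2,2,1,1,0)! = 1/4  (running 1/4)
  +(−1)^1/∏(1,1,1,0,2,1)! = -1/2  (running -1/4)
⟨..|..⟩ = √(8/7)·(-1/4) = -0.267261

−√(1/14) = -0.267261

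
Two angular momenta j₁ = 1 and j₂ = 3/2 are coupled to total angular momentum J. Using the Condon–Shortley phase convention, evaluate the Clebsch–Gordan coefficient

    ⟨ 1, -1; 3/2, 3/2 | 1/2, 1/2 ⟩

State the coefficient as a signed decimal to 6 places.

j₁+j₂−J=2  J+j₁−j₂=0  J−j₁+j₂=1  j₁+j₂+J+1=4
(j₁±m₁, j₂±m₂, J±M) = (0,2,3,0,1,0)
P² = 2
sum k=2..2:
  [2] +1/2 = 1/2
S = 1/2
C² = P²·S² = 1/2 ; C = +0.707107

+√(1/2) = +0.707107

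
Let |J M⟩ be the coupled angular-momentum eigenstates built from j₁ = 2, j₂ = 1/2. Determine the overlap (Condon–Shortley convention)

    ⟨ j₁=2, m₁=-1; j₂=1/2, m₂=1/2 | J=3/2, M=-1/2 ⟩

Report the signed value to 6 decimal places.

-0.774597

j₁+j₂−J=1  J+j₁−j₂=3  J−j₁+j₂=0  j₁+j₂+J+1=5
(j₁±m₁, j₂±m₂, J±M) = (1,3,1,0,1,2)
P² = 12/5
sum k=1..1:
  [1] −1/2 = -1/2
S = -1/2
C² = P²·S² = 3/5 ; C = -0.774597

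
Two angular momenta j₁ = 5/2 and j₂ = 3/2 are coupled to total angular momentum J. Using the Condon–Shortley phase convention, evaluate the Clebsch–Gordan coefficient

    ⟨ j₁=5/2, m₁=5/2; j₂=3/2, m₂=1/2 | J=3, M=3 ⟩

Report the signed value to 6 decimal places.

+0.790569  (= +√(5/8))

j₁+j₂−J=1  J+j₁−j₂=4  J−j₁+j₂=2  j₁+j₂+J+1=8
(j₁±m₁, j₂±m₂, J±M) = (5,0,2,1,6,0)
P² = 1440
sum k=0..0:
  [0] +1/48 = 1/48
S = 1/48
C² = P²·S² = 5/8 ; C = +0.790569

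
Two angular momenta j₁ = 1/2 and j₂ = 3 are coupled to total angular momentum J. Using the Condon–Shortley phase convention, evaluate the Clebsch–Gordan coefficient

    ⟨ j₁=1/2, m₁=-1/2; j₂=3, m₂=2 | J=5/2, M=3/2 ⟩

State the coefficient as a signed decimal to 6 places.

j₁+j₂−J=1  J+j₁−j₂=0  J−j₁+j₂=5  j₁+j₂+J+1=7
(j₁±m₁, j₂±m₂, J±M) = (0,1,5,1,4,1)
P² = 2880/7
sum k=1..1:
  [1] −1/24 = -1/24
S = -1/24
C² = P²·S² = 5/7 ; C = -0.845154

-0.845154  (= −√(5/7))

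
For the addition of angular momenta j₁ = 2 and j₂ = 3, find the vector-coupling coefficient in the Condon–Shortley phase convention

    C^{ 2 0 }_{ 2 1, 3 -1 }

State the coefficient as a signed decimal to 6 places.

-0.377964

triangle: 3!×1!×3!/8! = 36/40320
(j±m)!: 3!×1!×2!×4!×2!×2! = 1152
prefactor² = (2J+1)×Δ×N² = 36/7
  k=0: +1/(0!×3!×1!×2!×0!×1!) = 1/12
  k=1: −1/(1!×2!×0!×1!×1!×2!) = -1/4
Σ = -1/6  ⇒  CG² = 36/7×(-1/6)² = 1/7
CG = −√(1/7) = -0.377964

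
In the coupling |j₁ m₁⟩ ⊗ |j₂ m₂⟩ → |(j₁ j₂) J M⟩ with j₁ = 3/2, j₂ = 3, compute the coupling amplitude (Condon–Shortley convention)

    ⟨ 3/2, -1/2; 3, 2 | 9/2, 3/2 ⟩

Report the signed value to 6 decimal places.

+0.462910  (= +√(3/14))

√[10·0!3!6!/10! · 1!2!5!1!6!3!] = √(86400/7)
  +(−1)^0/∏(0,0,2,5,1,1)! = 1/240  (running 1/240)
⟨..|..⟩ = √(86400/7)·(1/240) = +0.462910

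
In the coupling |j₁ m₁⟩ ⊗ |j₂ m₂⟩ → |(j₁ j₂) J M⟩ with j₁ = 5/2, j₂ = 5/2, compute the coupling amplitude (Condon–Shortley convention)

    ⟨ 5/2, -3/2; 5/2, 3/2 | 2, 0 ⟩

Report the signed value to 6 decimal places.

√[5·3!2!2!/8! · 1!4!4!1!2!2!] = √(48/7)
  +(−1)^2/∏(2,1,2,2,0,0)! = 1/8  (running 1/8)
  +(−1)^3/∏(3,0,1,1,1,1)! = -1/6  (running -1/24)
⟨..|..⟩ = √(48/7)·(-1/24) = -0.109109

-0.109109  (= −√(1/84))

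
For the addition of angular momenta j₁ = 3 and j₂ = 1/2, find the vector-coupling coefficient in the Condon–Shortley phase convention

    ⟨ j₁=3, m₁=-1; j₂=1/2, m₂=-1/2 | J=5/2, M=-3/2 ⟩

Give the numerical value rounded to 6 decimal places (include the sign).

j₁+j₂−J=1  J+j₁−j₂=5  J−j₁+j₂=0  j₁+j₂+J+1=7
(j₁±m₁, j₂±m₂, J±M) = (2,4,0,1,1,4)
P² = 1152/7
sum k=0..0:
  [0] +1/24 = 1/24
S = 1/24
C² = P²·S² = 2/7 ; C = +0.534522

+0.534522  (= +√(2/7))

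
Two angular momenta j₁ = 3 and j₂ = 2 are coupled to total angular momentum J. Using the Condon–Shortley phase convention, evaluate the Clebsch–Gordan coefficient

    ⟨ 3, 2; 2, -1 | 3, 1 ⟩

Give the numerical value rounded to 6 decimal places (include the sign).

√[7·2!4!2!/9! · 5!1!1!3!4!2!] = √(64)
  +(−1)^0/∏(0,2,1,1,3,1)! = 1/12  (running 1/12)
  +(−1)^1/∏(1,1,0,0,4,2)! = -1/48  (running 1/16)
⟨..|..⟩ = √(64)·(1/16) = +0.500000

+√(1/4) ≈ +0.500000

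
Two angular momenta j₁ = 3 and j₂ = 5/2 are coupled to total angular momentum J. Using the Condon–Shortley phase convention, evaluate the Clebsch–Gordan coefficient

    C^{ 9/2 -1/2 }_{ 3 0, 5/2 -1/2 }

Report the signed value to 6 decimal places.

+√(10/231) = +0.208063

triangle: 1!×5!×4!/11! = 2880/39916800
(j±m)!: 3!×3!×2!×3!×4!×5! = 1244160
prefactor² = (2J+1)×Δ×N² = 69120/77
  k=0: +1/(0!×1!×3!×2!×2!×2!) = 1/48
  k=1: −1/(1!×0!×2!×1!×3!×3!) = -1/72
Σ = 1/144  ⇒  CG² = 69120/77×1/144² = 10/231
CG = +√(10/231) = +0.208063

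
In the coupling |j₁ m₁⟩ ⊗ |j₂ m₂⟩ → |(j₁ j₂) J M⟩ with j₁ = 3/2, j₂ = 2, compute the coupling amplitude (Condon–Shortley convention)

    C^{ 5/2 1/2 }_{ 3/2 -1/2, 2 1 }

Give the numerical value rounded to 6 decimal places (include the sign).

j₁+j₂−J=1  J+j₁−j₂=2  J−j₁+j₂=3  j₁+j₂+J+1=7
(j₁±m₁, j₂±m₂, J±M) = (1,2,3,1,3,2)
P² = 72/35
sum k=0..1:
  [0] +1/12 = 1/12
  [1] −1/2 = -1/2
S = -5/12
C² = P²·S² = 5/14 ; C = -0.597614

-0.597614  (= −√(5/14))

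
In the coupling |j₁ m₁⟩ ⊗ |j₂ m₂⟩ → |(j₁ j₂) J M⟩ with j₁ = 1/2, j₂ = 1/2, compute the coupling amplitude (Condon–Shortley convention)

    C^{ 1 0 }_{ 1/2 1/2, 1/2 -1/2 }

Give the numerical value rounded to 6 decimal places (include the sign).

j₁+j₂−J=0  J+j₁−j₂=1  J−j₁+j₂=1  j₁+j₂+J+1=3
(j₁±m₁, j₂±m₂, J±M) = (1,0,0,1,1,1)
P² = 1/2
sum k=0..0:
  [0] +1/1 = 1
S = 1
C² = P²·S² = 1/2 ; C = +0.707107

+0.707107  (= +√(1/2))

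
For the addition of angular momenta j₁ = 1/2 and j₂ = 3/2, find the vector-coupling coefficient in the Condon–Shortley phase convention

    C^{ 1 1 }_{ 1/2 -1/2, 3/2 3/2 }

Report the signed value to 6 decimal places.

j₁+j₂−J=1  J+j₁−j₂=0  J−j₁+j₂=2  j₁+j₂+J+1=4
(j₁±m₁, j₂±m₂, J±M) = (0,1,3,0,2,0)
P² = 3
sum k=1..1:
  [1] −1/2 = -1/2
S = -1/2
C² = P²·S² = 3/4 ; C = -0.866025

−√(3/4) = -0.866025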